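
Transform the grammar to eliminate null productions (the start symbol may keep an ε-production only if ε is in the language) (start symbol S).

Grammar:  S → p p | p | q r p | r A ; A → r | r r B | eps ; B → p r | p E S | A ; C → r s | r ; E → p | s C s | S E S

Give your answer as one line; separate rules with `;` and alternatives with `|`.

Nullable nonterminals: {A, B}.
ε ∉ L(G), so no ε-production is kept.
For each production, add variants omitting each subset of nullable occurrences: S → r A gives r A | r. A → r r B gives r r B | r r.

S → p p | p | q r p | r A | r; A → r | r r B | r r; B → p r | p E S | A; C → r s | r; E → p | s C s | S E S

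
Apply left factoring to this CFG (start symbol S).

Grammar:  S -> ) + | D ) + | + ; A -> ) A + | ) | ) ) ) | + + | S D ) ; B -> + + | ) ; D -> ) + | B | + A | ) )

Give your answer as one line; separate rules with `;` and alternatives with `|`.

A has alternatives sharing prefix ')': factor to A → ) A' with A' → A + | ε | ) ).
D has alternatives sharing prefix ')': factor to D → ) D' with D' → + | ).

S -> ) + | D ) + | +; A -> + + | S D ) | ) A'; B -> + + | ); D -> B | + A | ) D'; A' -> A + | epsilon | ) ); D' -> + | )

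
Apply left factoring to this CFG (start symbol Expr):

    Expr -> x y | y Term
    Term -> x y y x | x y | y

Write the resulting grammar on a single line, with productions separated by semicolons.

Expr -> x y | y Term; Term -> y | x y Term1; Term1 -> y x | ε

Term has alternatives sharing prefix 'x y': factor to Term → x y Term1 with Term1 → y x | ε.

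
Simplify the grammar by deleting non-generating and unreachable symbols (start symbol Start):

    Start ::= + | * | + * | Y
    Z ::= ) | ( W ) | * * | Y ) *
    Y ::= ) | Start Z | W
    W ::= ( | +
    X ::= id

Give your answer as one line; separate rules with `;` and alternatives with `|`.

Generating nonterminals: {Start, W, X, Y, Z}.
Reachable from Start after that: {Start, W, Y, Z}.
Removed useless symbols: {X} and every production mentioning them.

Start ::= + | * | + * | Y; Z ::= ) | ( W ) | * * | Y ) *; Y ::= ) | Start Z | W; W ::= ( | +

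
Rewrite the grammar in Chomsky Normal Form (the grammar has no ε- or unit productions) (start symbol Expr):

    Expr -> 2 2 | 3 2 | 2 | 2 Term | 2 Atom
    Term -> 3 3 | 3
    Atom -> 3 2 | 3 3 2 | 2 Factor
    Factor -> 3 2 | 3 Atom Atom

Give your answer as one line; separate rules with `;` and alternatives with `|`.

Introduce a nonterminal for each terminal appearing in a rule of length ≥ 2: X1 → 2, X2 → 3.
Binarize each right-hand side of length ≥ 3 by chaining fresh nonterminals (Y1, Y2, …): affected rules were Atom → X2 X2 X1; Factor → X2 Atom Atom.

Expr -> X1 X1 | X2 X1 | 2 | X1 Term | X1 Atom; Term -> X2 X2 | 3; Atom -> X2 X1 | X2 Y1 | X1 Factor; Factor -> X2 X1 | X2 Y2; X1 -> 2; X2 -> 3; Y1 -> X2 X1; Y2 -> Atom Atom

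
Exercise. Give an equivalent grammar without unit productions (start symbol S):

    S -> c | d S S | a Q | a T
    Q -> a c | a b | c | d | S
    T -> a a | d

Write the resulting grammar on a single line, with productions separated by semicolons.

Unit pairs: Q ⇒* {S}.
For every A with A ⇒* B via unit rules, add B's non-unit alternatives to A; then delete every rule of the form X → Y.

S -> c | d S S | a Q | a T; Q -> c | d S S | a Q | a T | a c | a b | d; T -> a a | d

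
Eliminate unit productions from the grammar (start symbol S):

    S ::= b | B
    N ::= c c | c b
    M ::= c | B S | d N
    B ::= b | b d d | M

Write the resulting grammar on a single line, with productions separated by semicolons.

Unit pairs: B ⇒* {M}; S ⇒* {B, M}.
Replace each nonterminal's rules with the union of the non-unit rules of every nonterminal it unit-derives.

S ::= b | b d d | c | B S | d N; N ::= c c | c b; M ::= c | B S | d N; B ::= b | b d d | c | B S | d N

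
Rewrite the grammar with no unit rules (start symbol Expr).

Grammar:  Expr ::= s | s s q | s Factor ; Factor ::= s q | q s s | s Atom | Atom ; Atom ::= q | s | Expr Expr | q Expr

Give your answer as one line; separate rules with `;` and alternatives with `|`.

Unit pairs: Factor ⇒* {Atom}.
For each unit pair (A, B), copy every non-unit production of B to A, then drop all unit productions.

Expr ::= s | s s q | s Factor; Factor ::= q | s | Expr Expr | q Expr | s q | q s s | s Atom; Atom ::= q | s | Expr Expr | q Expr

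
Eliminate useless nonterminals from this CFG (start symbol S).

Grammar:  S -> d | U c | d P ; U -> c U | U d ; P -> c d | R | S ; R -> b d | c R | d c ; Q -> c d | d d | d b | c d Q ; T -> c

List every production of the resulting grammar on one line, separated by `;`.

Generating nonterminals: {P, Q, R, S, T}.
Reachable from S after that: {P, R, S}.
Removed useless symbols: {Q, T, U} and every production mentioning them.

S -> d | d P; P -> c d | R | S; R -> b d | c R | d c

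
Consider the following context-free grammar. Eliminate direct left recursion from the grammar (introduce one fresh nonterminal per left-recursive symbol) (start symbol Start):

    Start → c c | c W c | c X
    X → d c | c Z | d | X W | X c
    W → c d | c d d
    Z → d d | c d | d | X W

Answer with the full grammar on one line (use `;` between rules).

Directly left-recursive nonterminal: X.
For X: α = {W, c}, β = {d c, c Z, d}. Rewrite as X → β X1 and X1 → α X1 | ε.

Start → c c | c W c | c X; X → d c X1 | c Z X1 | d X1; W → c d | c d d; Z → d d | c d | d | X W; X1 → W X1 | c X1 | ε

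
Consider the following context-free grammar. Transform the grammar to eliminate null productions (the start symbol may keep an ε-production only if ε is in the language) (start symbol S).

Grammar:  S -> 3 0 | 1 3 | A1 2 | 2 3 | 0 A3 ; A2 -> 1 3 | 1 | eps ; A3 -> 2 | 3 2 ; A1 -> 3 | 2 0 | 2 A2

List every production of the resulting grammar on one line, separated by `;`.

S -> 3 0 | 1 3 | A1 2 | 2 3 | 0 A3; A2 -> 1 3 | 1; A3 -> 2 | 3 2; A1 -> 3 | 2 0 | 2 A2 | 2

The nullable symbols are {A2}.
ε ∉ L(G), so no ε-production is kept.
Add the nullable-subset variants: A1 → 2 A2 gives 2 A2 | 2.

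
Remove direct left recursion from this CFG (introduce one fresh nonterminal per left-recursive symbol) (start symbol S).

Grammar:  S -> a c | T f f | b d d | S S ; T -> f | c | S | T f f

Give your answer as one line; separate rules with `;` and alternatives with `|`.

S, T are directly left-recursive.
For S: α = {S}, β = {a c, T f f, b d d}. Rewrite as S → β S' and S' → α S' | ε.
For T: α = {f f}, β = {f, c, S}. Rewrite as T → β T' and T' → α T' | ε.

S -> a c S' | T f f S' | b d d S'; T -> f T' | c T' | S T'; S' -> S S' | ε; T' -> f f T' | ε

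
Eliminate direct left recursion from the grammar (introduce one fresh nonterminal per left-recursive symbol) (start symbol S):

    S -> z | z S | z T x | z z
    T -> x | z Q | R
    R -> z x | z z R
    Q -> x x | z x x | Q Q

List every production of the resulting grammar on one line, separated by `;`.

Q is directly left-recursive.
For Q: α = {Q}, β = {x x, z x x}. Rewrite as Q → β Q' and Q' → α Q' | ε.

S -> z | z S | z T x | z z; T -> x | z Q | R; R -> z x | z z R; Q -> x x Q' | z x x Q'; Q' -> Q Q' | epsilon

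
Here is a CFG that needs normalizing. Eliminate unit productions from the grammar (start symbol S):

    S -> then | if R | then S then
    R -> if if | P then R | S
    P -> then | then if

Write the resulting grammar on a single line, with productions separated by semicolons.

S -> then | if R | then S then; R -> then | if R | then S then | if if | P then R; P -> then | then if

Unit pairs: R ⇒* {S}.
Replace each nonterminal's rules with the union of the non-unit rules of every nonterminal it unit-derives.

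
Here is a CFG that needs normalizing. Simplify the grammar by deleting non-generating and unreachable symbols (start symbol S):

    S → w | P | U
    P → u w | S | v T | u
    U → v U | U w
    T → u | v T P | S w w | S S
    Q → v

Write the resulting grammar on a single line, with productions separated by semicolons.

Generating nonterminals: {P, Q, S, T}.
Reachable from S after that: {P, S, T}.
Removed useless symbols: {Q, U} and every production mentioning them.

S → w | P; P → u w | S | v T | u; T → u | v T P | S w w | S S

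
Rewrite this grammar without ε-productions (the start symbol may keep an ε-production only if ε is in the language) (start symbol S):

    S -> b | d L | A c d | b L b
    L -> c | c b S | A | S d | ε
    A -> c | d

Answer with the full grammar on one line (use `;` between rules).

The nullable symbols are {L}.
ε ∉ L(G), so no ε-production is kept.
For each production, add variants omitting each subset of nullable occurrences: S → d L gives d L | d. S → b L b gives b L b | b b.

S -> b | d L | d | A c d | b L b | b b; L -> c | c b S | A | S d; A -> c | d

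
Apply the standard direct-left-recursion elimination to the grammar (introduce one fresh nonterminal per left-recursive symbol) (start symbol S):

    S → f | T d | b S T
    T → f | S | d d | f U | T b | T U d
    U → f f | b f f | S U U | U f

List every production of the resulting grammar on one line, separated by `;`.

T, U are directly left-recursive.
For T: α = {b, U d}, β = {f, S, d d, f U}. Rewrite as T → β T' and T' → α T' | ε.
For U: α = {f}, β = {f f, b f f, S U U}. Rewrite as U → β U' and U' → α U' | ε.

S → f | T d | b S T; T → f T' | S T' | d d T' | f U T'; U → f f U' | b f f U' | S U U U'; T' → b T' | U d T' | ε; U' → f U' | ε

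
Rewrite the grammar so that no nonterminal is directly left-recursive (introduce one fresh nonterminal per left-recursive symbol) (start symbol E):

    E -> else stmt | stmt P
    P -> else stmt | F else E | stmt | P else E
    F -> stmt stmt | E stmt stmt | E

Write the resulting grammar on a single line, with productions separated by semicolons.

Directly left-recursive nonterminal: P.
For P: α = {else E}, β = {else stmt, F else E, stmt}. Rewrite as P → β P' and P' → α P' | ε.

E -> else stmt | stmt P; P -> else stmt P' | F else E P' | stmt P'; F -> stmt stmt | E stmt stmt | E; P' -> else E P' | ε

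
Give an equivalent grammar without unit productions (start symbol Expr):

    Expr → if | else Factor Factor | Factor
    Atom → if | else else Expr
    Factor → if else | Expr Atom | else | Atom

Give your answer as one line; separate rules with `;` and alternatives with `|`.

Expr → if | else else Expr | if else | Expr Atom | else | else Factor Factor; Atom → if | else else Expr; Factor → if | else else Expr | if else | Expr Atom | else

Unit pairs: Expr ⇒* {Atom, Factor}; Factor ⇒* {Atom}.
For every A with A ⇒* B via unit rules, add B's non-unit alternatives to A; then delete every rule of the form X → Y.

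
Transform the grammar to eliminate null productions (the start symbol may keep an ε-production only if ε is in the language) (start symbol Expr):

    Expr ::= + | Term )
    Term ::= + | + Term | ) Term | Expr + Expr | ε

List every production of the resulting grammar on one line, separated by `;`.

The nullable symbols are {Term}.
ε ∉ L(G), so no ε-production is kept.
For each production, add variants omitting each subset of nullable occurrences: Expr → Term ) gives Term ) | ). Term → ) Term gives ) Term | ).

Expr ::= + | Term ) | ); Term ::= + | + Term | ) Term | ) | Expr + Expr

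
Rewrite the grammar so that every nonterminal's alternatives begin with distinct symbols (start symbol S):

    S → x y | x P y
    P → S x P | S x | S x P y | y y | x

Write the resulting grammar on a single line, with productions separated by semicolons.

S → x S'; P → y y | x | S x P'; S' → y | P y; P' → ε | P P''; P'' → ε | y

S has alternatives sharing prefix 'x': factor to S → x S' with S' → y | P y.
P has alternatives sharing prefix 'S x': factor to P → S x P' with P' → P | ε | P y.
P' has alternatives sharing prefix 'P': factor to P' → P P'' with P'' → ε | y.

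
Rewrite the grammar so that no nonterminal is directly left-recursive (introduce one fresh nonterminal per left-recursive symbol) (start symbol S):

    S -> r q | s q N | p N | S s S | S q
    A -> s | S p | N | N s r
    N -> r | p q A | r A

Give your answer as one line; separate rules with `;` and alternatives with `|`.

S -> r q S' | s q N S' | p N S'; A -> s | S p | N | N s r; N -> r | p q A | r A; S' -> s S S' | q S' | epsilon

Left recursion appears on S.
For S: α = {s S, q}, β = {r q, s q N, p N}. Rewrite as S → β S' and S' → α S' | ε.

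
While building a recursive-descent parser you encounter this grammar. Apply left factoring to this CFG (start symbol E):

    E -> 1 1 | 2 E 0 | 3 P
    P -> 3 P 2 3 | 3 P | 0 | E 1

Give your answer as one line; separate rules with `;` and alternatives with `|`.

E -> 1 1 | 2 E 0 | 3 P; P -> 0 | E 1 | 3 P P'; P' -> 2 3 | ε

P has alternatives sharing prefix '3 P': factor to P → 3 P P' with P' → 2 3 | ε.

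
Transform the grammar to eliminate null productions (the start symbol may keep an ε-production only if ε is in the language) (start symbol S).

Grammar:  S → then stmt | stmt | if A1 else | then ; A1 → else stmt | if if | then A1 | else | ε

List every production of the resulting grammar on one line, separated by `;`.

Nullable nonterminals: {A1}.
ε ∉ L(G), so no ε-production is kept.
Expand every rule over subsets of its nullable positions: S → if A1 else gives if A1 else | if else. A1 → then A1 gives then A1 | then.

S → then stmt | stmt | if A1 else | if else | then; A1 → else stmt | if if | then A1 | then | else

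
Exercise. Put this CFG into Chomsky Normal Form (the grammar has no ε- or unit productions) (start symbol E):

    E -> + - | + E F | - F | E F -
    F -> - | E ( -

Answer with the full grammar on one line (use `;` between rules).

Introduce a nonterminal for each terminal appearing in a rule of length ≥ 2: X1 → +, X2 → -, X3 → (.
Binarize each right-hand side of length ≥ 3 by chaining fresh nonterminals (Y1, Y2, …): affected rules were E → X1 E F; E → E F X2; F → E X3 X2.

E -> X1 X2 | X1 Y1 | X2 F | E Y2; F -> - | E Y3; X1 -> +; X2 -> -; X3 -> (; Y1 -> E F; Y2 -> F X2; Y3 -> X3 X2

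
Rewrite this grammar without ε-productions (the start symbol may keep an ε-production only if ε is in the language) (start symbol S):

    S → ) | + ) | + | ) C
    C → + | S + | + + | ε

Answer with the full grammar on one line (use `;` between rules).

Nullable nonterminals: {C}.
ε ∉ L(G), so no ε-production is kept.

S → ) | + ) | + | ) C; C → + | S + | + +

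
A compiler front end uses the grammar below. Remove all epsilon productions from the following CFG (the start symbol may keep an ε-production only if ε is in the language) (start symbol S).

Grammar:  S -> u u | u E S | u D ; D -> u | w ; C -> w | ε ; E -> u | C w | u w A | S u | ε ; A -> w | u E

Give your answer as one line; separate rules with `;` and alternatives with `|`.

The nullable symbols are {C, E}.
ε ∉ L(G), so no ε-production is kept.
Expand every rule over subsets of its nullable positions: S → u E S gives u E S | u S. E → C w gives C w | w. A → u E gives u E | u.

S -> u u | u E S | u S | u D; D -> u | w; C -> w; E -> u | C w | w | u w A | S u; A -> w | u E | u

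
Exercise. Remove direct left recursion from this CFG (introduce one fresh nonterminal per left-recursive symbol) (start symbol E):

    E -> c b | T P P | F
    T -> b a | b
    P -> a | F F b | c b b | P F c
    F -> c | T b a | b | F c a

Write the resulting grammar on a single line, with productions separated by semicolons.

E -> c b | T P P | F; T -> b a | b; P -> a P' | F F b P' | c b b P'; F -> c F' | T b a F' | b F'; P' -> F c P' | ε; F' -> c a F' | ε

Directly left-recursive nonterminals: P, F.
For P: α = {F c}, β = {a, F F b, c b b}. Rewrite as P → β P' and P' → α P' | ε.
For F: α = {c a}, β = {c, T b a, b}. Rewrite as F → β F' and F' → α F' | ε.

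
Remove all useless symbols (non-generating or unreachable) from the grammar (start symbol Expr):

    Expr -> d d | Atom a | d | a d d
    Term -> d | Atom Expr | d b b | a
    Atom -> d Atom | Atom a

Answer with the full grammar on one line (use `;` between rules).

Generating nonterminals: {Expr, Term}.
Reachable from Expr after that: {Expr}.
Removed useless symbols: {Atom, Term} and every production mentioning them.

Expr -> d d | d | a d d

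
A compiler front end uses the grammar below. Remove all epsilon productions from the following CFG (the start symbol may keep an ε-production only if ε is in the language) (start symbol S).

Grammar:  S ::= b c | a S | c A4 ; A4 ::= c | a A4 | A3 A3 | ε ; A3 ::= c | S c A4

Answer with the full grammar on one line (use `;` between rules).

Nullable nonterminals: {A4}.
ε ∉ L(G), so no ε-production is kept.
For each production, add variants omitting each subset of nullable occurrences: S → c A4 gives c A4 | c. A4 → a A4 gives a A4 | a. A3 → S c A4 gives S c A4 | S c.

S ::= b c | a S | c A4 | c; A4 ::= c | a A4 | a | A3 A3; A3 ::= c | S c A4 | S c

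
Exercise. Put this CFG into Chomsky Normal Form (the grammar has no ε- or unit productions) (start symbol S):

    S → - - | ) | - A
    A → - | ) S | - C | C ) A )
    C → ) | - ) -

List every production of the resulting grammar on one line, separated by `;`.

Introduce a nonterminal for each terminal appearing in a rule of length ≥ 2: X1 → -, X2 → ).
Binarize each right-hand side of length ≥ 3 by chaining fresh nonterminals (Y1, Y2, …): affected rules were A → C X2 A X2; C → X1 X2 X1.

S → X1 X1 | ) | X1 A; A → - | X2 S | X1 C | C Y1; C → ) | X1 Y3; X1 → -; X2 → ); Y1 → X2 Y2; Y2 → A X2; Y3 → X2 X1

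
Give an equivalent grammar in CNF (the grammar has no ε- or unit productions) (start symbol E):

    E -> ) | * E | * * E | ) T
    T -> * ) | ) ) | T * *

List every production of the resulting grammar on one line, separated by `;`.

E -> ) | X1 E | X1 Y1 | X2 T; T -> X1 X2 | X2 X2 | T Y2; X1 -> *; X2 -> ); Y1 -> X1 E; Y2 -> X1 X1

Introduce a nonterminal for each terminal appearing in a rule of length ≥ 2: X1 → *, X2 → ).
Binarize each right-hand side of length ≥ 3 by chaining fresh nonterminals (Y1, Y2, …): affected rules were E → X1 X1 E; T → T X1 X1.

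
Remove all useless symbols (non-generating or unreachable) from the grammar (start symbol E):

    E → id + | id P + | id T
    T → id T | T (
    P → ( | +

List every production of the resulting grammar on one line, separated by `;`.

E → id + | id P +; P → ( | +

Generating nonterminals: {E, P}.
Reachable from E after that: {E, P}.
Removed useless symbols: {T} and every production mentioning them.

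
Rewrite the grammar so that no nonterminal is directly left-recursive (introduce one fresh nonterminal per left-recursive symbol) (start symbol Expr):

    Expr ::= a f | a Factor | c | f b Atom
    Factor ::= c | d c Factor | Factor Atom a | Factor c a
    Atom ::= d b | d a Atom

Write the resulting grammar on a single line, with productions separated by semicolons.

Factor is directly left-recursive.
For Factor: α = {Atom a, c a}, β = {c, d c Factor}. Rewrite as Factor → β Factor1 and Factor1 → α Factor1 | ε.

Expr ::= a f | a Factor | c | f b Atom; Factor ::= c Factor1 | d c Factor Factor1; Atom ::= d b | d a Atom; Factor1 ::= Atom a Factor1 | c a Factor1 | ε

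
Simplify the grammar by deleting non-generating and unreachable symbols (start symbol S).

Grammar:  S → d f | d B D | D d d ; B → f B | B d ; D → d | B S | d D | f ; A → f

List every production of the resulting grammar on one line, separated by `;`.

S → d f | D d d; D → d | d D | f

Generating nonterminals: {A, D, S}.
Reachable from S after that: {D, S}.
Removed useless symbols: {A, B} and every production mentioning them.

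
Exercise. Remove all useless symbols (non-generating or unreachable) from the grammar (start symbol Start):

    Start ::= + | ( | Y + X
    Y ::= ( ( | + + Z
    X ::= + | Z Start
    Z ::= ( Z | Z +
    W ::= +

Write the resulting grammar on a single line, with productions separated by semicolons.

Generating nonterminals: {Start, W, X, Y}.
Reachable from Start after that: {Start, X, Y}.
Removed useless symbols: {W, Z} and every production mentioning them.

Start ::= + | ( | Y + X; Y ::= ( (; X ::= +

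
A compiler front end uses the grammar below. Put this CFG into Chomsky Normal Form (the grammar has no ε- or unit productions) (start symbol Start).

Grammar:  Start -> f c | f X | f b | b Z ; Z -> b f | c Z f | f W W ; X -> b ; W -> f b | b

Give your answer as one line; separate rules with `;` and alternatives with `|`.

Start -> X1 X2 | X1 X | X1 X3 | X3 Z; Z -> X3 X1 | X2 Y1 | X1 Y2; X -> b; W -> X1 X3 | b; X1 -> f; X2 -> c; X3 -> b; Y1 -> Z X1; Y2 -> W W

Introduce a nonterminal for each terminal appearing in a rule of length ≥ 2: X1 → f, X2 → c, X3 → b.
Binarize each right-hand side of length ≥ 3 by chaining fresh nonterminals (Y1, Y2, …): affected rules were Z → X2 Z X1; Z → X1 W W.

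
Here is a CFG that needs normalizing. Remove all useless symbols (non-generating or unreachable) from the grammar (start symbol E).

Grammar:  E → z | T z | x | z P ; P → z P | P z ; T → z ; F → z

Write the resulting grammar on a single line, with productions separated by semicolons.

E → z | T z | x; T → z

Generating nonterminals: {E, F, T}.
Reachable from E after that: {E, T}.
Removed useless symbols: {F, P} and every production mentioning them.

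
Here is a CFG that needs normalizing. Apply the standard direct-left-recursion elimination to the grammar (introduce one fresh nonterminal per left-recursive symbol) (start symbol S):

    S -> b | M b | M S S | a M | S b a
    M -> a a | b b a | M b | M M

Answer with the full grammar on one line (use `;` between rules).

S -> b S' | M b S' | M S S S' | a M S'; M -> a a M' | b b a M'; S' -> b a S' | ε; M' -> b M' | M M' | ε

Left recursion appears on S, M.
For S: α = {b a}, β = {b, M b, M S S, a M}. Rewrite as S → β S' and S' → α S' | ε.
For M: α = {b, M}, β = {a a, b b a}. Rewrite as M → β M' and M' → α M' | ε.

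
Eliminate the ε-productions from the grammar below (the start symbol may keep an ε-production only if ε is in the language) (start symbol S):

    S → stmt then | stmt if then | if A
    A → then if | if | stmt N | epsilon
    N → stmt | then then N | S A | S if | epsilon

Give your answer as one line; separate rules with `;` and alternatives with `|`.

The nullable symbols are {A, N}.
ε ∉ L(G), so no ε-production is kept.
For each production, add variants omitting each subset of nullable occurrences: S → if A gives if A | if. A → stmt N gives stmt N | stmt. N → then then N gives then then N | then then. N → S A gives S A | S.

S → stmt then | stmt if then | if A | if; A → then if | if | stmt N | stmt; N → stmt | then then N | then then | S A | S | S if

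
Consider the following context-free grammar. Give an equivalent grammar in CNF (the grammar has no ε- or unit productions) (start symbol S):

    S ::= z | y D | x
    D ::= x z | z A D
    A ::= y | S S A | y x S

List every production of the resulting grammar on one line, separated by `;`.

S ::= z | X1 D | x; D ::= X2 X3 | X3 Y1; A ::= y | S Y2 | X1 Y3; X1 ::= y; X2 ::= x; X3 ::= z; Y1 ::= A D; Y2 ::= S A; Y3 ::= X2 S

Introduce a nonterminal for each terminal appearing in a rule of length ≥ 2: X1 → y, X2 → x, X3 → z.
Binarize each right-hand side of length ≥ 3 by chaining fresh nonterminals (Y1, Y2, …): affected rules were D → X3 A D; A → S S A; A → X1 X2 S.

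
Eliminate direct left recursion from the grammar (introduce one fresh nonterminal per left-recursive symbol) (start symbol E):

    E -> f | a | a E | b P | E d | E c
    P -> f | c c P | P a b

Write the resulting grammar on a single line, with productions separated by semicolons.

Directly left-recursive nonterminals: E, P.
For E: α = {d, c}, β = {f, a, a E, b P}. Rewrite as E → β E' and E' → α E' | ε.
For P: α = {a b}, β = {f, c c P}. Rewrite as P → β P' and P' → α P' | ε.

E -> f E' | a E' | a E E' | b P E'; P -> f P' | c c P P'; E' -> d E' | c E' | ε; P' -> a b P' | ε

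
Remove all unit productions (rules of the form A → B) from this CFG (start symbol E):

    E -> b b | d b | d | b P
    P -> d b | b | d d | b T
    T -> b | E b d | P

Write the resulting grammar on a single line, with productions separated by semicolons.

Unit pairs: T ⇒* {P}.
Replace each nonterminal's rules with the union of the non-unit rules of every nonterminal it unit-derives.

E -> b b | d b | d | b P; P -> d b | b | d d | b T; T -> d b | b | d d | b T | E b d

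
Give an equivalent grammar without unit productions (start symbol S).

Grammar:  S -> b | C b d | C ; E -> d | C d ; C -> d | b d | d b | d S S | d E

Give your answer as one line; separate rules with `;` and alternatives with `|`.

Unit pairs: S ⇒* {C}.
For every A with A ⇒* B via unit rules, add B's non-unit alternatives to A; then delete every rule of the form X → Y.

S -> d | b d | d b | d S S | d E | b | C b d; E -> d | C d; C -> d | b d | d b | d S S | d E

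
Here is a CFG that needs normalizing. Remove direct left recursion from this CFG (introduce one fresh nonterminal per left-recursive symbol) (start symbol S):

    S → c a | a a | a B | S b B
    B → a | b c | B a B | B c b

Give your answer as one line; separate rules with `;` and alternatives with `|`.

S → c a S' | a a S' | a B S'; B → a B' | b c B'; S' → b B S' | ε; B' → a B B' | c b B' | ε

Left recursion appears on S, B.
For S: α = {b B}, β = {c a, a a, a B}. Rewrite as S → β S' and S' → α S' | ε.
For B: α = {a B, c b}, β = {a, b c}. Rewrite as B → β B' and B' → α B' | ε.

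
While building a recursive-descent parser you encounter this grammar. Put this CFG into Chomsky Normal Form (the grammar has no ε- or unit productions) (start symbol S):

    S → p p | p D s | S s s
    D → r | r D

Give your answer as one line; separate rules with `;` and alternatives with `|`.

S → X1 X1 | X1 Y1 | S Y2; D → r | X3 D; X1 → p; X2 → s; X3 → r; Y1 → D X2; Y2 → X2 X2

Introduce a nonterminal for each terminal appearing in a rule of length ≥ 2: X1 → p, X2 → s, X3 → r.
Binarize each right-hand side of length ≥ 3 by chaining fresh nonterminals (Y1, Y2, …): affected rules were S → X1 D X2; S → S X2 X2.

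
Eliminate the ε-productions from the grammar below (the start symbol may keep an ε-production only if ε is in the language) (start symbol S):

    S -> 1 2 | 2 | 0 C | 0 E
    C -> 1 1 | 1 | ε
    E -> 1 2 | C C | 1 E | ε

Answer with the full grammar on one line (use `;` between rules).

S -> 1 2 | 2 | 0 C | 0 | 0 E; C -> 1 1 | 1; E -> 1 2 | C C | C | 1 E | 1

The nullable symbols are {C, E}.
ε ∉ L(G), so no ε-production is kept.
For each production, add variants omitting each subset of nullable occurrences: S → 0 C gives 0 C | 0. E → C C gives C C | C. E → 1 E gives 1 E | 1.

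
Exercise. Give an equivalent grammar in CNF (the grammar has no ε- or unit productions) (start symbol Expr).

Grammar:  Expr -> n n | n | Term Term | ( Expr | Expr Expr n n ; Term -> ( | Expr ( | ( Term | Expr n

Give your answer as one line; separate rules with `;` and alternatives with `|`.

Introduce a nonterminal for each terminal appearing in a rule of length ≥ 2: X1 → n, X2 → (.
Binarize each right-hand side of length ≥ 3 by chaining fresh nonterminals (Y1, Y2, …): affected rules were Expr → Expr Expr X1 X1.

Expr -> X1 X1 | n | Term Term | X2 Expr | Expr Y1; Term -> ( | Expr X2 | X2 Term | Expr X1; X1 -> n; X2 -> (; Y1 -> Expr Y2; Y2 -> X1 X1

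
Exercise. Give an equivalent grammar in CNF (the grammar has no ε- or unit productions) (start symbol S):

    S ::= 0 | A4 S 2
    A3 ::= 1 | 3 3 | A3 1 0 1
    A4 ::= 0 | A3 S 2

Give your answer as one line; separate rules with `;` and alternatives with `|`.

S ::= 0 | A4 Y1; A3 ::= 1 | X2 X2 | A3 Y2; A4 ::= 0 | A3 Y4; X1 ::= 2; X2 ::= 3; X3 ::= 1; X4 ::= 0; Y1 ::= S X1; Y2 ::= X3 Y3; Y3 ::= X4 X3; Y4 ::= S X1

Introduce a nonterminal for each terminal appearing in a rule of length ≥ 2: X1 → 2, X2 → 3, X3 → 1, X4 → 0.
Binarize each right-hand side of length ≥ 3 by chaining fresh nonterminals (Y1, Y2, …): affected rules were S → A4 S X1; A3 → A3 X3 X4 X3; A4 → A3 S X1.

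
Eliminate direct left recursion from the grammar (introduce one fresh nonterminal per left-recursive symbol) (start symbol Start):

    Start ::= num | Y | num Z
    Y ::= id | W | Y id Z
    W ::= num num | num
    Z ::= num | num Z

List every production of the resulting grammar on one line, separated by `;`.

Start ::= num | Y | num Z; Y ::= id Y1 | W Y1; W ::= num num | num; Z ::= num | num Z; Y1 ::= id Z Y1 | epsilon

Y is directly left-recursive.
For Y: α = {id Z}, β = {id, W}. Rewrite as Y → β Y1 and Y1 → α Y1 | ε.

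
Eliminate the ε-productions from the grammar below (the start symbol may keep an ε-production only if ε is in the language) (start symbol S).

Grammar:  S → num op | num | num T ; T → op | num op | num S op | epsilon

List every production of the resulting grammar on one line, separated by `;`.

S → num op | num | num T; T → op | num op | num S op

Nullable nonterminals: {T}.
ε ∉ L(G), so no ε-production is kept.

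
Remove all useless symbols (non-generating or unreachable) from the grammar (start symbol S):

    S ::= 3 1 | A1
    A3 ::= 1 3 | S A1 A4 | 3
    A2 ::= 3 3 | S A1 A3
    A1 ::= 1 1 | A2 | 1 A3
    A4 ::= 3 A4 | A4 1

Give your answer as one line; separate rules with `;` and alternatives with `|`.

Generating nonterminals: {A1, A2, A3, S}.
Reachable from S after that: {A1, A2, A3, S}.
Removed useless symbols: {A4} and every production mentioning them.

S ::= 3 1 | A1; A3 ::= 1 3 | 3; A2 ::= 3 3 | S A1 A3; A1 ::= 1 1 | A2 | 1 A3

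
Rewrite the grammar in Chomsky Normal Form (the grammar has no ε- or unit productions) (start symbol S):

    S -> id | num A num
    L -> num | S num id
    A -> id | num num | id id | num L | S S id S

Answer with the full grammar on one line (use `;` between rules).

Introduce a nonterminal for each terminal appearing in a rule of length ≥ 2: X1 → num, X2 → id.
Binarize each right-hand side of length ≥ 3 by chaining fresh nonterminals (Y1, Y2, …): affected rules were S → X1 A X1; L → S X1 X2; A → S S X2 S.

S -> id | X1 Y1; L -> num | S Y2; A -> id | X1 X1 | X2 X2 | X1 L | S Y3; X1 -> num; X2 -> id; Y1 -> A X1; Y2 -> X1 X2; Y3 -> S Y4; Y4 -> X2 S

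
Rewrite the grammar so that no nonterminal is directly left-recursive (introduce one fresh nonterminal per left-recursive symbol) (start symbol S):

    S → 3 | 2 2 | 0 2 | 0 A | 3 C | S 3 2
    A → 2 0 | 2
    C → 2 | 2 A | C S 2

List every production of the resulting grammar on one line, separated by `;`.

S → 3 S' | 2 2 S' | 0 2 S' | 0 A S' | 3 C S'; A → 2 0 | 2; C → 2 C' | 2 A C'; S' → 3 2 S' | ε; C' → S 2 C' | ε

S, C are directly left-recursive.
For S: α = {3 2}, β = {3, 2 2, 0 2, 0 A, 3 C}. Rewrite as S → β S' and S' → α S' | ε.
For C: α = {S 2}, β = {2, 2 A}. Rewrite as C → β C' and C' → α C' | ε.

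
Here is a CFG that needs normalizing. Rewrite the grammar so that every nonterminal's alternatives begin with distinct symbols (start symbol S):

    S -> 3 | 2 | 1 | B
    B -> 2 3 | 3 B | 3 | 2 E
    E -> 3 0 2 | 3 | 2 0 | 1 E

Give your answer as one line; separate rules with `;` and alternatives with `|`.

S -> 3 | 2 | 1 | B; B -> 2 B' | 3 B''; E -> 2 0 | 1 E | 3 E'; B' -> 3 | E; B'' -> B | epsilon; E' -> 0 2 | epsilon

B has alternatives sharing prefix '2': factor to B → 2 B' with B' → 3 | E.
B has alternatives sharing prefix '3': factor to B → 3 B'' with B'' → B | ε.
E has alternatives sharing prefix '3': factor to E → 3 E' with E' → 0 2 | ε.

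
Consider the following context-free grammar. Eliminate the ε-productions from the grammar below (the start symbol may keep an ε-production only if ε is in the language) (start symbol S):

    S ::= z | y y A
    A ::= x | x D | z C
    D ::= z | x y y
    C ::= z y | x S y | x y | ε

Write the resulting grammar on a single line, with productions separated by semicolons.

The nullable symbols are {C}.
ε ∉ L(G), so no ε-production is kept.
Add the nullable-subset variants: A → z C gives z C | z.

S ::= z | y y A; A ::= x | x D | z C | z; D ::= z | x y y; C ::= z y | x S y | x y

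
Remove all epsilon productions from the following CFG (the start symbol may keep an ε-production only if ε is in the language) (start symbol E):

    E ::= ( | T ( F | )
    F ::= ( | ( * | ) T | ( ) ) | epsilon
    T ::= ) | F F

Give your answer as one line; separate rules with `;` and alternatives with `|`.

Nullable nonterminals: {F, T}.
ε ∉ L(G), so no ε-production is kept.
Add the nullable-subset variants: E → T ( F gives T ( F | T ( | ( F. F → ) T gives ) T | ). T → F F gives F F | F.

E ::= ( | T ( F | T ( | ( F | ); F ::= ( | ( * | ) T | ) | ( ) ); T ::= ) | F F | F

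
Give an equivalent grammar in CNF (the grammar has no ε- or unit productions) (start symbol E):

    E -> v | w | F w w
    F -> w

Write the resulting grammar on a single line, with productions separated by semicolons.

E -> v | w | F Y1; F -> w; X1 -> w; Y1 -> X1 X1

Introduce a nonterminal for each terminal appearing in a rule of length ≥ 2: X1 → w.
Binarize each right-hand side of length ≥ 3 by chaining fresh nonterminals (Y1, Y2, …): affected rules were E → F X1 X1.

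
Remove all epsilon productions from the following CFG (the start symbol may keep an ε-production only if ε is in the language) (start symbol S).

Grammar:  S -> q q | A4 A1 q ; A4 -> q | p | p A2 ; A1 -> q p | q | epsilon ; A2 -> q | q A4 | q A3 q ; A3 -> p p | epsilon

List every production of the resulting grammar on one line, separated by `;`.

S -> q q | A4 A1 q | A4 q; A4 -> q | p | p A2; A1 -> q p | q; A2 -> q | q A4 | q A3 q | q q; A3 -> p p

Nullable set = {A1, A3}.
ε ∉ L(G), so no ε-production is kept.
Add the nullable-subset variants: S → A4 A1 q gives A4 A1 q | A4 q. A2 → q A3 q gives q A3 q | q q.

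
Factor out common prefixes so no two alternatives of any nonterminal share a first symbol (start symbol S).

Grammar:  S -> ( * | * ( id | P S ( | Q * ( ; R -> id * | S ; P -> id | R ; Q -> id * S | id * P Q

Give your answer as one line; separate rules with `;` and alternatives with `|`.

S -> ( * | * ( id | P S ( | Q * (; R -> id * | S; P -> id | R; Q -> id * Q'; Q' -> S | P Q

Q has alternatives sharing prefix 'id *': factor to Q → id * Q' with Q' → S | P Q.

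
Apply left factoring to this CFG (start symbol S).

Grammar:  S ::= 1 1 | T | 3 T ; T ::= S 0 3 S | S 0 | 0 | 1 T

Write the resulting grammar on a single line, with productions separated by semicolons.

T has alternatives sharing prefix 'S 0': factor to T → S 0 T' with T' → 3 S | ε.

S ::= 1 1 | T | 3 T; T ::= 0 | 1 T | S 0 T'; T' ::= 3 S | ε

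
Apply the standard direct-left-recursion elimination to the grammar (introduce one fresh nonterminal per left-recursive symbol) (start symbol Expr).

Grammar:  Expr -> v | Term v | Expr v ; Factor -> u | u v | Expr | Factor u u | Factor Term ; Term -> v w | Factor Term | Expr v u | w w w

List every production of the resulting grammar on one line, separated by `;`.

Expr, Factor are directly left-recursive.
For Expr: α = {v}, β = {v, Term v}. Rewrite as Expr → β Expr1 and Expr1 → α Expr1 | ε.
For Factor: α = {u u, Term}, β = {u, u v, Expr}. Rewrite as Factor → β Factor1 and Factor1 → α Factor1 | ε.

Expr -> v Expr1 | Term v Expr1; Factor -> u Factor1 | u v Factor1 | Expr Factor1; Term -> v w | Factor Term | Expr v u | w w w; Expr1 -> v Expr1 | ε; Factor1 -> u u Factor1 | Term Factor1 | ε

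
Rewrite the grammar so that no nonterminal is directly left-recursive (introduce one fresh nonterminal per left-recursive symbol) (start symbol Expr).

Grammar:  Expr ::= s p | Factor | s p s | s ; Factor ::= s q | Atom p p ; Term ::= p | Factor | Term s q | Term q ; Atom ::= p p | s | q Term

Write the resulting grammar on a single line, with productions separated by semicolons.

Expr ::= s p | Factor | s p s | s; Factor ::= s q | Atom p p; Term ::= p Term1 | Factor Term1; Atom ::= p p | s | q Term; Term1 ::= s q Term1 | q Term1 | ε

Left recursion appears on Term.
For Term: α = {s q, q}, β = {p, Factor}. Rewrite as Term → β Term1 and Term1 → α Term1 | ε.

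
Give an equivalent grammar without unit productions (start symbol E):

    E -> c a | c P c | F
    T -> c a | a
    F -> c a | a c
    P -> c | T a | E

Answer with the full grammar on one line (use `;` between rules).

E -> c a | c P c | a c; T -> c a | a; F -> c a | a c; P -> c a | c P c | c | T a | a c

Unit pairs: E ⇒* {F}; P ⇒* {E, F}.
Replace each nonterminal's rules with the union of the non-unit rules of every nonterminal it unit-derives.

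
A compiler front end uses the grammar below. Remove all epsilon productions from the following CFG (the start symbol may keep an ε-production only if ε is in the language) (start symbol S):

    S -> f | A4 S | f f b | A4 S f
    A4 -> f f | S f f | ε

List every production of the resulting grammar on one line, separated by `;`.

S -> f | A4 S | f f b | A4 S f | S f; A4 -> f f | S f f

The nullable symbols are {A4}.
ε ∉ L(G), so no ε-production is kept.
Add the nullable-subset variants: S → A4 S f gives A4 S f | S f.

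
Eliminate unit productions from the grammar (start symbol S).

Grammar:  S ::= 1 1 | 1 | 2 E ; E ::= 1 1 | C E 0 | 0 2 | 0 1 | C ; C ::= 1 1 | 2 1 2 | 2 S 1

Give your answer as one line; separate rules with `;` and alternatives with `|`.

S ::= 1 1 | 1 | 2 E; E ::= 1 1 | C E 0 | 0 2 | 0 1 | 2 1 2 | 2 S 1; C ::= 1 1 | 2 1 2 | 2 S 1

Unit pairs: E ⇒* {C}.
For each unit pair (A, B), copy every non-unit production of B to A, then drop all unit productions.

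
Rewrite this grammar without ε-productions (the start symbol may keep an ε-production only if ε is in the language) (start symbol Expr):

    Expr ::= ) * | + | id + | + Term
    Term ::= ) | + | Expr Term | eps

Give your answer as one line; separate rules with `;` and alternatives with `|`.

Expr ::= ) * | + | id + | + Term; Term ::= ) | + | Expr Term | Expr

The nullable symbols are {Term}.
ε ∉ L(G), so no ε-production is kept.
For each production, add variants omitting each subset of nullable occurrences: Term → Expr Term gives Expr Term | Expr.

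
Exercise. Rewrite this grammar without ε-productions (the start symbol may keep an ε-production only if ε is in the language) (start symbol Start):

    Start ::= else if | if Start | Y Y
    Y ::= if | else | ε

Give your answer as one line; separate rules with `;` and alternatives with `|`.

Start ::= else if | if Start | if | Y Y | Y | ε; Y ::= if | else

Nullable nonterminals: {Start, Y}.
ε ∈ L(G) since Start is nullable, so keep Start → ε.
For each production, add variants omitting each subset of nullable occurrences: Start → if Start gives if Start | if. Start → Y Y gives Y Y | Y.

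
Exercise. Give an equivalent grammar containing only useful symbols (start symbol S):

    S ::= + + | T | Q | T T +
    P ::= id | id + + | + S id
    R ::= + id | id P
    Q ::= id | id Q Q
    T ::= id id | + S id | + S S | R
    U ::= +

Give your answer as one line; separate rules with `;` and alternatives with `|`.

S ::= + + | T | Q | T T +; P ::= id | id + + | + S id; R ::= + id | id P; Q ::= id | id Q Q; T ::= id id | + S id | + S S | R

Generating nonterminals: {P, Q, R, S, T, U}.
Reachable from S after that: {P, Q, R, S, T}.
Removed useless symbols: {U} and every production mentioning them.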